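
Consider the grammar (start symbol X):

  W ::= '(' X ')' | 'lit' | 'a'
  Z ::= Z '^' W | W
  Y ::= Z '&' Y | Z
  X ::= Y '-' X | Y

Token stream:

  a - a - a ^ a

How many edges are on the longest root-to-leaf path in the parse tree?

[X [Y [Z [W a]]] - [X [Y [Z [W a]]] - [X [Y [Z [Z [W a]] ^ [W a]]]]]]

7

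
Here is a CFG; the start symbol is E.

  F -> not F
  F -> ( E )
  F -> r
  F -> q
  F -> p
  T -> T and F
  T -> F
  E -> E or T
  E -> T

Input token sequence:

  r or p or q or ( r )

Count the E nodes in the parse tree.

[E [E [E [E [T [F r]]] or [T [F p]]] or [T [F q]]] or [T [F ( [E [T [F r]]] )]]]

5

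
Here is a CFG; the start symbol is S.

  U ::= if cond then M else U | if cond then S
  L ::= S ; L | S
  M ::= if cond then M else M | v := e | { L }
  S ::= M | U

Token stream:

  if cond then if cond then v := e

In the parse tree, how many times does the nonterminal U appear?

2

[S [U if cond then [S [U if cond then [S [M v := e]]]]]]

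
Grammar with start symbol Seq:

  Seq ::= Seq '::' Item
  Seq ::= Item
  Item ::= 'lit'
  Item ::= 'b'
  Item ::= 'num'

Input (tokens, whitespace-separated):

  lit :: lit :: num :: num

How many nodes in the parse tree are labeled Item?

4

[Seq [Seq [Seq [Seq [Item lit]] :: [Item lit]] :: [Item num]] :: [Item num]]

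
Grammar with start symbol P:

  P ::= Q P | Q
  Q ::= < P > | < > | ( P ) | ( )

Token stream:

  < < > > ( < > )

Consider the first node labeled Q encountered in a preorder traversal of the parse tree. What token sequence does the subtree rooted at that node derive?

[P [Q < [P [Q < >]] >] [P [Q ( [P [Q < >]] )]]]

< < > >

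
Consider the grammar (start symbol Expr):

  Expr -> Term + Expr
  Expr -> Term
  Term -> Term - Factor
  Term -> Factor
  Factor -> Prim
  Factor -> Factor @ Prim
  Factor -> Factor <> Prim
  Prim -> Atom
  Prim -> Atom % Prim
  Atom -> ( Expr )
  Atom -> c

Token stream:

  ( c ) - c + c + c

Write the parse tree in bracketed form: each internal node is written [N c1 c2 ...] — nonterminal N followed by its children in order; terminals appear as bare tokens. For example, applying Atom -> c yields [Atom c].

[Expr [Term [Term [Factor [Prim [Atom ( [Expr [Term [Factor [Prim [Atom c]]]]] )]]]] - [Factor [Prim [Atom c]]]] + [Expr [Term [Factor [Prim [Atom c]]]] + [Expr [Term [Factor [Prim [Atom c]]]]]]]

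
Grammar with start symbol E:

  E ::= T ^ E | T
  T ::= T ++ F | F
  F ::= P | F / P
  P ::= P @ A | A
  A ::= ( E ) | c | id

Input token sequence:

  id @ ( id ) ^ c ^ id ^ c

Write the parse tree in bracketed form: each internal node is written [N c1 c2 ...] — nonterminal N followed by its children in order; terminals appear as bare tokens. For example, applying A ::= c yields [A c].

[E [T [F [P [P [A id]] @ [A ( [E [T [F [P [A id]]]]] )]]]] ^ [E [T [F [P [A c]]]] ^ [E [T [F [P [A id]]]] ^ [E [T [F [P [A c]]]]]]]]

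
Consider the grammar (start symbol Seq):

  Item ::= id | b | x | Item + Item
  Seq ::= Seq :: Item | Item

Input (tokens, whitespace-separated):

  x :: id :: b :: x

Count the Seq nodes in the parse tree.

[Seq [Seq [Seq [Seq [Item x]] :: [Item id]] :: [Item b]] :: [Item x]]

4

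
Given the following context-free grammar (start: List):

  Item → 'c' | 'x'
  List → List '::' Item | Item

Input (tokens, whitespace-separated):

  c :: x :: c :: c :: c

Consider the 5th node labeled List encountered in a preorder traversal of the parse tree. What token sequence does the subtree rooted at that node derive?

c

[List [List [List [List [List [Item c]] :: [Item x]] :: [Item c]] :: [Item c]] :: [Item c]]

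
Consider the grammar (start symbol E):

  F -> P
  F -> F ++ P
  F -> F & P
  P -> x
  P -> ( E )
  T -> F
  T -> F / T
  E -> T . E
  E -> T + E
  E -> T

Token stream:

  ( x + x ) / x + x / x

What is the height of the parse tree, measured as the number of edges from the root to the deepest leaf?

[E [T [F [P ( [E [T [F [P x]]] + [E [T [F [P x]]]]] )]] / [T [F [P x]]]] + [E [T [F [P x]] / [T [F [P x]]]]]]

9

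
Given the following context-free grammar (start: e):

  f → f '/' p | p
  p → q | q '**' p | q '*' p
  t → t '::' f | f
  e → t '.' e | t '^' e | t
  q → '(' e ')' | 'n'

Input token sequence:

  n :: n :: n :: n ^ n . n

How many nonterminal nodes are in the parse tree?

[e [t [t [t [t [f [p [q n]]]] :: [f [p [q n]]]] :: [f [p [q n]]]] :: [f [p [q n]]]] ^ [e [t [f [p [q n]]]] . [e [t [f [p [q n]]]]]]]

27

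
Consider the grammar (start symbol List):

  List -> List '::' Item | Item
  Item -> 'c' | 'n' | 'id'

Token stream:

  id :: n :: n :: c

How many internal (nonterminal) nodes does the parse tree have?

8

[List [List [List [List [Item id]] :: [Item n]] :: [Item n]] :: [Item c]]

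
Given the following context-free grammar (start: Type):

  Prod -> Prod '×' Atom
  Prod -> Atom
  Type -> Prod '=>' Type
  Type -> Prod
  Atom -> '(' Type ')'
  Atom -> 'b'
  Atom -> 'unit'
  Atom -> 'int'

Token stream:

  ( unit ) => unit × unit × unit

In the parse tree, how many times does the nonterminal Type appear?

[Type [Prod [Atom ( [Type [Prod [Atom unit]]] )]] => [Type [Prod [Prod [Prod [Atom unit]] × [Atom unit]] × [Atom unit]]]]

3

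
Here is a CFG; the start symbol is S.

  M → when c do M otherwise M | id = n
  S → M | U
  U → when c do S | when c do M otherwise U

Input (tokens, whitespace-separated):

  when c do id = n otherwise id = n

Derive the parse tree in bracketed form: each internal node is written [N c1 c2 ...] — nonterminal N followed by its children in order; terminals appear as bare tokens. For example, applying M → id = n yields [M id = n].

[S [M when c do [M id = n] otherwise [M id = n]]]

S
M
when c do M otherwise M
when c do id = n otherwise M
when c do id = n otherwise id = n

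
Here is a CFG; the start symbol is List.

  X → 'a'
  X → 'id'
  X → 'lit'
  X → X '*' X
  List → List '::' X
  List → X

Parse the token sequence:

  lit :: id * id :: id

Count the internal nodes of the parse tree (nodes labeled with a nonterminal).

[List [List [List [X lit]] :: [X [X id] * [X id]]] :: [X id]]

8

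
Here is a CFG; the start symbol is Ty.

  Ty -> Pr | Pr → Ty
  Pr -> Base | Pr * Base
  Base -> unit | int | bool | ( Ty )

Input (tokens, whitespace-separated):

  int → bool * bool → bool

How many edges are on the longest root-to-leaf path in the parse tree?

5

[Ty [Pr [Base int]] → [Ty [Pr [Pr [Base bool]] * [Base bool]] → [Ty [Pr [Base bool]]]]]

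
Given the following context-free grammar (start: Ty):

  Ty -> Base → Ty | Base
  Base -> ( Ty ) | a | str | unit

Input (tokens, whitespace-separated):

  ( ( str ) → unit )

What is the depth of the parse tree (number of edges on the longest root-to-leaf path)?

[Ty [Base ( [Ty [Base ( [Ty [Base str]] )] → [Ty [Base unit]]] )]]

6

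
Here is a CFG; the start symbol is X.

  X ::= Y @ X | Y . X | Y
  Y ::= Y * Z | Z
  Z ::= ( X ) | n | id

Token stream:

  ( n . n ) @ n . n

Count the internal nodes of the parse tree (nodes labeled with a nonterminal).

15

[X [Y [Z ( [X [Y [Z n]] . [X [Y [Z n]]]] )]] @ [X [Y [Z n]] . [X [Y [Z n]]]]]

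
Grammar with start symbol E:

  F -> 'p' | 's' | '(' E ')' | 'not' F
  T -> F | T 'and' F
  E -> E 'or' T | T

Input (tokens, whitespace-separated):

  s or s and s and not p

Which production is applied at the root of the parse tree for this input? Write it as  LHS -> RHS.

[E [E [T [F s]]] or [T [T [T [F s]] and [F s]] and [F not [F p]]]]

E -> E 'or' T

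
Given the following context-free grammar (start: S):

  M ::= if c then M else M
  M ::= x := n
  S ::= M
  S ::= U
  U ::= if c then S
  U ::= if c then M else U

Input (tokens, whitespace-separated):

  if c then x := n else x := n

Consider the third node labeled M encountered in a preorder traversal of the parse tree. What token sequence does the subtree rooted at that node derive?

[S [M if c then [M x := n] else [M x := n]]]

x := n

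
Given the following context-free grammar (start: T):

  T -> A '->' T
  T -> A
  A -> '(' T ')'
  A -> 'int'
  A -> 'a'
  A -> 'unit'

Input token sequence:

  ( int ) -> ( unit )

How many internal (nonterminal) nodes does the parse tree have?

[T [A ( [T [A int]] )] -> [T [A ( [T [A unit]] )]]]

8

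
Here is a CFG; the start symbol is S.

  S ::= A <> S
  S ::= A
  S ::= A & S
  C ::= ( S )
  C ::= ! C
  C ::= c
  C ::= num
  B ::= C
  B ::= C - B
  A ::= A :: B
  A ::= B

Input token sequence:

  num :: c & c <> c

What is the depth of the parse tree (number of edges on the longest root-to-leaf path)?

6

[S [A [A [B [C num]]] :: [B [C c]]] & [S [A [B [C c]]] <> [S [A [B [C c]]]]]]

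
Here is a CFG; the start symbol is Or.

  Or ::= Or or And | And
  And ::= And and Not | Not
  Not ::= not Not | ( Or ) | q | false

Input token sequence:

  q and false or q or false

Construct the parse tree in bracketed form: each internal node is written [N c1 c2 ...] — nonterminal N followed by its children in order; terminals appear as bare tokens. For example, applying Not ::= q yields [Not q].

Or
Or or And
Or or And or And
And or And or And
And and Not or And or And
Not and Not or And or And
q and Not or And or And
q and false or And or And
q and false or Not or And
q and false or q or And
q and false or q or Not
q and false or q or false

[Or [Or [Or [And [And [Not q]] and [Not false]]] or [And [Not q]]] or [And [Not false]]]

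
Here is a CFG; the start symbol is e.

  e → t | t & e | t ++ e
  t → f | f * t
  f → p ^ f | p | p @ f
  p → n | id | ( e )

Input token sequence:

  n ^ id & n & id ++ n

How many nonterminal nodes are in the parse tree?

18

[e [t [f [p n] ^ [f [p id]]]] & [e [t [f [p n]]] & [e [t [f [p id]]] ++ [e [t [f [p n]]]]]]]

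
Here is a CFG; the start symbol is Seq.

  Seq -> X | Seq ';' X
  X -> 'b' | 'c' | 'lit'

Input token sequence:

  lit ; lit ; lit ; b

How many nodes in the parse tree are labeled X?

[Seq [Seq [Seq [Seq [X lit]] ; [X lit]] ; [X lit]] ; [X b]]

4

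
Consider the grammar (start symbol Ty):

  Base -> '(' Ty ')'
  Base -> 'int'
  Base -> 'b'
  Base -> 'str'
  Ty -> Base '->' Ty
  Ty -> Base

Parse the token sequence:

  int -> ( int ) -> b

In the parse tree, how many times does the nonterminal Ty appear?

[Ty [Base int] -> [Ty [Base ( [Ty [Base int]] )] -> [Ty [Base b]]]]

4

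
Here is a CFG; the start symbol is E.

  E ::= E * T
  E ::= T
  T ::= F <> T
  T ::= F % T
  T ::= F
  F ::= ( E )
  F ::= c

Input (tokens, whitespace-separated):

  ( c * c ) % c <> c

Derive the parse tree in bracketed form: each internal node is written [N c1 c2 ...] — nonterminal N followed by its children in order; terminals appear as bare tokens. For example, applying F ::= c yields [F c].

[E [T [F ( [E [E [T [F c]]] * [T [F c]]] )] % [T [F c] <> [T [F c]]]]]

E
T
F % T
( E ) % T
( E * T ) % T
( T * T ) % T
( F * T ) % T
( c * T ) % T
( c * F ) % T
( c * c ) % T
( c * c ) % F <> T
( c * c ) % c <> T
( c * c ) % c <> F
( c * c ) % c <> c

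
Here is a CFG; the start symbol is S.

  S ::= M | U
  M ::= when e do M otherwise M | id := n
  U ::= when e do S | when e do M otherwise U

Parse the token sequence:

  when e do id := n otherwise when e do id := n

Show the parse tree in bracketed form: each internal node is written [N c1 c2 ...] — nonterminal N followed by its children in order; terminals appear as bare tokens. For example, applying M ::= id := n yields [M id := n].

S
U
when e do M otherwise U
when e do id := n otherwise U
when e do id := n otherwise when e do S
when e do id := n otherwise when e do M
when e do id := n otherwise when e do id := n

[S [U when e do [M id := n] otherwise [U when e do [S [M id := n]]]]]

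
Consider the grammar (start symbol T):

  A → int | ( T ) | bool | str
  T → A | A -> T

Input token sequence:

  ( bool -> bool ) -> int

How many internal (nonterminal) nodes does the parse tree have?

[T [A ( [T [A bool] -> [T [A bool]]] )] -> [T [A int]]]

8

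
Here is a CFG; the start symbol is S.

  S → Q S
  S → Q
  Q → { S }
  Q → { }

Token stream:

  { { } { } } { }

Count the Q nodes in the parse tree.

[S [Q { [S [Q { }] [S [Q { }]]] }] [S [Q { }]]]

4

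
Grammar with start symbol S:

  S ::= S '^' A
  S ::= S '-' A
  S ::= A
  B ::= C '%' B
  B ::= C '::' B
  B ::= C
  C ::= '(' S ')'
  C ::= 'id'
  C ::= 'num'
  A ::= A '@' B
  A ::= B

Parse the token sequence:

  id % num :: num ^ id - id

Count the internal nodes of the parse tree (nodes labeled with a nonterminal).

16

[S [S [S [A [B [C id] % [B [C num] :: [B [C num]]]]]] ^ [A [B [C id]]]] - [A [B [C id]]]]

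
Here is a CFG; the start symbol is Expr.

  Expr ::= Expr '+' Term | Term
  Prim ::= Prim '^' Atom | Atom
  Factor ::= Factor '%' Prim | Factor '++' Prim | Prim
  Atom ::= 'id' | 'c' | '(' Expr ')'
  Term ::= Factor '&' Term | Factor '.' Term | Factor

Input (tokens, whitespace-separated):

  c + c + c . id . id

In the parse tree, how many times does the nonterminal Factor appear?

[Expr [Expr [Expr [Term [Factor [Prim [Atom c]]]]] + [Term [Factor [Prim [Atom c]]]]] + [Term [Factor [Prim [Atom c]]] . [Term [Factor [Prim [Atom id]]] . [Term [Factor [Prim [Atom id]]]]]]]

5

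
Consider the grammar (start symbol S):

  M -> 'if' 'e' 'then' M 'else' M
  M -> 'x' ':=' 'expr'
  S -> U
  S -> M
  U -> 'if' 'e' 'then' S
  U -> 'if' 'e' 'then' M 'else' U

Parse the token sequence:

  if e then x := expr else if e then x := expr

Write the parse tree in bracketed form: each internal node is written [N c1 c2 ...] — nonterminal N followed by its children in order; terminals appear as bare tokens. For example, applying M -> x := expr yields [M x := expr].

S
U
if e then M else U
if e then x := expr else U
if e then x := expr else if e then S
if e then x := expr else if e then M
if e then x := expr else if e then x := expr

[S [U if e then [M x := expr] else [U if e then [S [M x := expr]]]]]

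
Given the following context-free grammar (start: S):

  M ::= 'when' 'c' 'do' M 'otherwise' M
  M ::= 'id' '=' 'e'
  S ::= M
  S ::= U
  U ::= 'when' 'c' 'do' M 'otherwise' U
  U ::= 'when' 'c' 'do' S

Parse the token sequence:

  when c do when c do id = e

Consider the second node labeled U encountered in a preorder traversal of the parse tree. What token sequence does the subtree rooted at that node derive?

when c do id = e

[S [U when c do [S [U when c do [S [M id = e]]]]]]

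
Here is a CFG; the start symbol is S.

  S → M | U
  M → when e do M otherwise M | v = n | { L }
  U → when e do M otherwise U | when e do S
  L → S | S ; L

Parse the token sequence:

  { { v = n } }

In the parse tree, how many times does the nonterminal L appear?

[S [M { [L [S [M { [L [S [M v = n]]] }]]] }]]

2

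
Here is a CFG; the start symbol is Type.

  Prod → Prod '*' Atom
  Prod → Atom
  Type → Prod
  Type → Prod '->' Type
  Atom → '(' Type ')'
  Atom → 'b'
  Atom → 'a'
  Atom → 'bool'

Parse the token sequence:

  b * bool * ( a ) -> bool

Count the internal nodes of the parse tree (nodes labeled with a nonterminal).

13

[Type [Prod [Prod [Prod [Atom b]] * [Atom bool]] * [Atom ( [Type [Prod [Atom a]]] )]] -> [Type [Prod [Atom bool]]]]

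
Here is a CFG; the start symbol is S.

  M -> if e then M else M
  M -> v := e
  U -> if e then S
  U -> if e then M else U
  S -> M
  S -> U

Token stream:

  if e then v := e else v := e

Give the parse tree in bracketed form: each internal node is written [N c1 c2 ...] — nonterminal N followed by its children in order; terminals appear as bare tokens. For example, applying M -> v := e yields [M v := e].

S
M
if e then M else M
if e then v := e else M
if e then v := e else v := e

[S [M if e then [M v := e] else [M v := e]]]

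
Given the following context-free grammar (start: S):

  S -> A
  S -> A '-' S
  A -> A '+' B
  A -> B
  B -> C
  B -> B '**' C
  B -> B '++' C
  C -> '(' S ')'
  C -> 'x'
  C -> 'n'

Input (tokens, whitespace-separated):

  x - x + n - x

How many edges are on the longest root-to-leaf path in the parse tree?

6

[S [A [B [C x]]] - [S [A [A [B [C x]]] + [B [C n]]] - [S [A [B [C x]]]]]]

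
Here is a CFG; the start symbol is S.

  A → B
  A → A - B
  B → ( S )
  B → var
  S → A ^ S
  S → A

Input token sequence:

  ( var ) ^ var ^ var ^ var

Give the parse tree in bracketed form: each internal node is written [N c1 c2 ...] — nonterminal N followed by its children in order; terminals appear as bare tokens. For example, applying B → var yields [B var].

[S [A [B ( [S [A [B var]]] )]] ^ [S [A [B var]] ^ [S [A [B var]] ^ [S [A [B var]]]]]]

S
A ^ S
B ^ S
( S ) ^ S
( A ) ^ S
( B ) ^ S
( var ) ^ S
( var ) ^ A ^ S
( var ) ^ B ^ S
( var ) ^ var ^ S
( var ) ^ var ^ A ^ S
( var ) ^ var ^ B ^ S
( var ) ^ var ^ var ^ S
( var ) ^ var ^ var ^ A
( var ) ^ var ^ var ^ B
( var ) ^ var ^ var ^ var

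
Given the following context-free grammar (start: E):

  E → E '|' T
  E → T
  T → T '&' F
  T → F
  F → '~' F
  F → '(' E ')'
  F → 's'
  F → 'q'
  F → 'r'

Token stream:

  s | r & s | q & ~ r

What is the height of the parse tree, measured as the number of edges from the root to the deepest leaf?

[E [E [E [T [F s]]] | [T [T [F r]] & [F s]]] | [T [T [F q]] & [F ~ [F r]]]]

5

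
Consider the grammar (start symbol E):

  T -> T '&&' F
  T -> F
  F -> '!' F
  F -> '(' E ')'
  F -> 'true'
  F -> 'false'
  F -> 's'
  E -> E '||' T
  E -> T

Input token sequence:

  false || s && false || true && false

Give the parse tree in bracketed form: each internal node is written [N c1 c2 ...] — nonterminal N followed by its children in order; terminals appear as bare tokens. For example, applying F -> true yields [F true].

[E [E [E [T [F false]]] || [T [T [F s]] && [F false]]] || [T [T [F true]] && [F false]]]

E
E || T
E || T || T
T || T || T
F || T || T
false || T || T
false || T && F || T
false || F && F || T
false || s && F || T
false || s && false || T
false || s && false || T && F
false || s && false || F && F
false || s && false || true && F
false || s && false || true && false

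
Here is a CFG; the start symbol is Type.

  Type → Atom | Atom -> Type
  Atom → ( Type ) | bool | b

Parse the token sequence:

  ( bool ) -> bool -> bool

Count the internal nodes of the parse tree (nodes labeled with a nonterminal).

8

[Type [Atom ( [Type [Atom bool]] )] -> [Type [Atom bool] -> [Type [Atom bool]]]]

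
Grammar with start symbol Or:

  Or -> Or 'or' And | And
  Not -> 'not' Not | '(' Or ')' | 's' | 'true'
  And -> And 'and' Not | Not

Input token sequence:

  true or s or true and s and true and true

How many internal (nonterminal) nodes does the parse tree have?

15

[Or [Or [Or [And [Not true]]] or [And [Not s]]] or [And [And [And [And [Not true]] and [Not s]] and [Not true]] and [Not true]]]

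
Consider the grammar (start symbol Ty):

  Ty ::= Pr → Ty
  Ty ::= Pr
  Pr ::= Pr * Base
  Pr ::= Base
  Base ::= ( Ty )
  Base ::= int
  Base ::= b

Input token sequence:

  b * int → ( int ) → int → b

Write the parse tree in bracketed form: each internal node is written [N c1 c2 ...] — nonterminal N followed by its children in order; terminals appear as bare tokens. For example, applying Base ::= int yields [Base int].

[Ty [Pr [Pr [Base b]] * [Base int]] → [Ty [Pr [Base ( [Ty [Pr [Base int]]] )]] → [Ty [Pr [Base int]] → [Ty [Pr [Base b]]]]]]

Ty
Pr → Ty
Pr * Base → Ty
Base * Base → Ty
b * Base → Ty
b * int → Ty
b * int → Pr → Ty
b * int → Base → Ty
b * int → ( Ty ) → Ty
b * int → ( Pr ) → Ty
b * int → ( Base ) → Ty
b * int → ( int ) → Ty
b * int → ( int ) → Pr → Ty
b * int → ( int ) → Base → Ty
b * int → ( int ) → int → Ty
b * int → ( int ) → int → Pr
b * int → ( int ) → int → Base
b * int → ( int ) → int → b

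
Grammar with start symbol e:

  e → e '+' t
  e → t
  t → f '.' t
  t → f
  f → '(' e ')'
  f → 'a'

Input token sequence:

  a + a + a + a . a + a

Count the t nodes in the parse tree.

6

[e [e [e [e [e [t [f a]]] + [t [f a]]] + [t [f a]]] + [t [f a] . [t [f a]]]] + [t [f a]]]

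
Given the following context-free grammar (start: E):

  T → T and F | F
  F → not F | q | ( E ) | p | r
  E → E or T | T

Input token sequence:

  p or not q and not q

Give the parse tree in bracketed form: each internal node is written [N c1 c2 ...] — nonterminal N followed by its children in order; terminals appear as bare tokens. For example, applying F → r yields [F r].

[E [E [T [F p]]] or [T [T [F not [F q]]] and [F not [F q]]]]

E
E or T
T or T
F or T
p or T
p or T and F
p or F and F
p or not F and F
p or not q and F
p or not q and not F
p or not q and not q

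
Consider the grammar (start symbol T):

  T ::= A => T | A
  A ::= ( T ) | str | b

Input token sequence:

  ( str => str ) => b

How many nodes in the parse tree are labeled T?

4

[T [A ( [T [A str] => [T [A str]]] )] => [T [A b]]]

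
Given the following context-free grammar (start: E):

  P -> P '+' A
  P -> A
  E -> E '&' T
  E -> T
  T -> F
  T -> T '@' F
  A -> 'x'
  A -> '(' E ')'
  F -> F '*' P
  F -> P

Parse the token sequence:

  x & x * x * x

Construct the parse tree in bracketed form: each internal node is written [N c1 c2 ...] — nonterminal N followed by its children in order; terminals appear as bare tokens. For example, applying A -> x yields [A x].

[E [E [T [F [P [A x]]]]] & [T [F [F [F [P [A x]]] * [P [A x]]] * [P [A x]]]]]

E
E & T
T & T
F & T
P & T
A & T
x & T
x & F
x & F * P
x & F * P * P
x & P * P * P
x & A * P * P
x & x * P * P
x & x * A * P
x & x * x * P
x & x * x * A
x & x * x * x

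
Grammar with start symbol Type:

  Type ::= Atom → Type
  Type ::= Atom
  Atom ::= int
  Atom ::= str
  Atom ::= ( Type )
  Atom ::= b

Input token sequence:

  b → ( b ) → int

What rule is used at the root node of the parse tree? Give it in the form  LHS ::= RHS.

Type ::= Atom → Type

[Type [Atom b] → [Type [Atom ( [Type [Atom b]] )] → [Type [Atom int]]]]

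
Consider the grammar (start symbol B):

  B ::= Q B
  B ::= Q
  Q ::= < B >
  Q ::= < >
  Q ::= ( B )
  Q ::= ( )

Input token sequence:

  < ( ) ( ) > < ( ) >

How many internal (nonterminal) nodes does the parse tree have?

[B [Q < [B [Q ( )] [B [Q ( )]]] >] [B [Q < [B [Q ( )]] >]]]

10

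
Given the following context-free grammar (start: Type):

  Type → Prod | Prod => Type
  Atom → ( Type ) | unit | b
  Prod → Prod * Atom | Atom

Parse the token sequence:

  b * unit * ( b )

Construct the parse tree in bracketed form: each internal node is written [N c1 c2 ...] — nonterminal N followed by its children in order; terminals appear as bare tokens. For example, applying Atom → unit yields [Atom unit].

Type
Prod
Prod * Atom
Prod * Atom * Atom
Atom * Atom * Atom
b * Atom * Atom
b * unit * Atom
b * unit * ( Type )
b * unit * ( Prod )
b * unit * ( Atom )
b * unit * ( b )

[Type [Prod [Prod [Prod [Atom b]] * [Atom unit]] * [Atom ( [Type [Prod [Atom b]]] )]]]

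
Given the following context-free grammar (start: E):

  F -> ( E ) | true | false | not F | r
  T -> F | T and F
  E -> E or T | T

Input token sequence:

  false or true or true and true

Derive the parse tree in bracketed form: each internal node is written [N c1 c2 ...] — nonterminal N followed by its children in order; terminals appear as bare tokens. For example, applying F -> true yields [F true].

[E [E [E [T [F false]]] or [T [F true]]] or [T [T [F true]] and [F true]]]

E
E or T
E or T or T
T or T or T
F or T or T
false or T or T
false or F or T
false or true or T
false or true or T and F
false or true or F and F
false or true or true and F
false or true or true and true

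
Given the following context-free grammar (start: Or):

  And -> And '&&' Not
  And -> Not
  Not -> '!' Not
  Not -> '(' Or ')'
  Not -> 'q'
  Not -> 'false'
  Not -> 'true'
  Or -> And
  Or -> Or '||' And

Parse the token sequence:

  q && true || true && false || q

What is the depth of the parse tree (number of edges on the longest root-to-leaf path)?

[Or [Or [Or [And [And [Not q]] && [Not true]]] || [And [And [Not true]] && [Not false]]] || [And [Not q]]]

6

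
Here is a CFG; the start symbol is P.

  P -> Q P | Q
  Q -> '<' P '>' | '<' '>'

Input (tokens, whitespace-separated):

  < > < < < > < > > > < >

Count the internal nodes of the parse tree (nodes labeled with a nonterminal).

[P [Q < >] [P [Q < [P [Q < [P [Q < >] [P [Q < >]]] >]] >] [P [Q < >]]]]

12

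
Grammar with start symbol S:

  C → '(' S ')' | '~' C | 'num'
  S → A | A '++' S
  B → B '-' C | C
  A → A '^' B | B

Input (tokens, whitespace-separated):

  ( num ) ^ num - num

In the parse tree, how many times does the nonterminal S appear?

2

[S [A [A [B [C ( [S [A [B [C num]]]] )]]] ^ [B [B [C num]] - [C num]]]]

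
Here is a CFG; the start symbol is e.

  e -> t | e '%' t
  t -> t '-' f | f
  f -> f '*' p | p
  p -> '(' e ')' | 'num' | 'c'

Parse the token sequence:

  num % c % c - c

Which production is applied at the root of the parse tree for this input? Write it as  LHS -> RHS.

[e [e [e [t [f [p num]]]] % [t [f [p c]]]] % [t [t [f [p c]]] - [f [p c]]]]

e -> e '%' t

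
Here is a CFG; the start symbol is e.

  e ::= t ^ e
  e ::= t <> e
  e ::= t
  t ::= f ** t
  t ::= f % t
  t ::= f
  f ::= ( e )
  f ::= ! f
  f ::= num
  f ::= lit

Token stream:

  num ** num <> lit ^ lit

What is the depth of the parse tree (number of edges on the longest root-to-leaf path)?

5

[e [t [f num] ** [t [f num]]] <> [e [t [f lit]] ^ [e [t [f lit]]]]]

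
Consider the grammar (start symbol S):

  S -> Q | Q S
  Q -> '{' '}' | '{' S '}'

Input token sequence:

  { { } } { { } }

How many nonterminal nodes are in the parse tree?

8

[S [Q { [S [Q { }]] }] [S [Q { [S [Q { }]] }]]]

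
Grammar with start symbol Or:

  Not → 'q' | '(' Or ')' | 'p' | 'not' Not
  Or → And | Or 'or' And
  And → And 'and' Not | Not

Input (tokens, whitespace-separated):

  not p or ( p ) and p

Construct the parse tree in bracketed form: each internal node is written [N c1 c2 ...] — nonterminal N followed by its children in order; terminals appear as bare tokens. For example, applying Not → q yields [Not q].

[Or [Or [And [Not not [Not p]]]] or [And [And [Not ( [Or [And [Not p]]] )]] and [Not p]]]

Or
Or or And
And or And
Not or And
not Not or And
not p or And
not p or And and Not
not p or Not and Not
not p or ( Or ) and Not
not p or ( And ) and Not
not p or ( Not ) and Not
not p or ( p ) and Not
not p or ( p ) and p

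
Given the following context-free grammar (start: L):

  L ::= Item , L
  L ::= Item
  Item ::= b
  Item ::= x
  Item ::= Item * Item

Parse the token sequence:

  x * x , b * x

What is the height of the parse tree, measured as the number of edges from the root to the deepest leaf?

[L [Item [Item x] * [Item x]] , [L [Item [Item b] * [Item x]]]]

4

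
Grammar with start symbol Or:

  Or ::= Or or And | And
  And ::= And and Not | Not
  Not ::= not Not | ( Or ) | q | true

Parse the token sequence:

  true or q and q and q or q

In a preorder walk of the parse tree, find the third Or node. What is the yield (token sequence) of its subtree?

true

[Or [Or [Or [And [Not true]]] or [And [And [And [Not q]] and [Not q]] and [Not q]]] or [And [Not q]]]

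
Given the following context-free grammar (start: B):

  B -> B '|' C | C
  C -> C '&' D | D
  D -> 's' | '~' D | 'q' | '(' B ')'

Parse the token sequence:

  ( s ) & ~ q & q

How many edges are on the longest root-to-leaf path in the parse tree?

[B [C [C [C [D ( [B [C [D s]]] )]] & [D ~ [D q]]] & [D q]]]

8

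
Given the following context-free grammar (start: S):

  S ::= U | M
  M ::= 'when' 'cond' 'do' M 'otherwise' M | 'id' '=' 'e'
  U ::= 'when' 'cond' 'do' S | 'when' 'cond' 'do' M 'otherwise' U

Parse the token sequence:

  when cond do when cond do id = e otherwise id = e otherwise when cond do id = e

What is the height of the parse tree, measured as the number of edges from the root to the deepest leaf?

[S [U when cond do [M when cond do [M id = e] otherwise [M id = e]] otherwise [U when cond do [S [M id = e]]]]]

5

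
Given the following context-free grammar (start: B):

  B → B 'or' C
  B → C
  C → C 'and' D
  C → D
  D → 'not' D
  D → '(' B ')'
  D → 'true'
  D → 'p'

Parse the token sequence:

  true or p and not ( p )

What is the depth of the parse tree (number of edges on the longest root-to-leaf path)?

[B [B [C [D true]]] or [C [C [D p]] and [D not [D ( [B [C [D p]]] )]]]]

7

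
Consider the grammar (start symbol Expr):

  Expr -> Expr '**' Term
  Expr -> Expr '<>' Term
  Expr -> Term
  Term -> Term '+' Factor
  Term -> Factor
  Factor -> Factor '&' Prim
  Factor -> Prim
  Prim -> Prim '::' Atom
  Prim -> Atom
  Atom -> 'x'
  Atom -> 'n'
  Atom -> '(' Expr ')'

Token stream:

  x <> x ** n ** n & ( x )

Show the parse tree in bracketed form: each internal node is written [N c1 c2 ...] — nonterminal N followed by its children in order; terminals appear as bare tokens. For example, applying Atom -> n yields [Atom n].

[Expr [Expr [Expr [Expr [Term [Factor [Prim [Atom x]]]]] <> [Term [Factor [Prim [Atom x]]]]] ** [Term [Factor [Prim [Atom n]]]]] ** [Term [Factor [Factor [Prim [Atom n]]] & [Prim [Atom ( [Expr [Term [Factor [Prim [Atom x]]]]] )]]]]]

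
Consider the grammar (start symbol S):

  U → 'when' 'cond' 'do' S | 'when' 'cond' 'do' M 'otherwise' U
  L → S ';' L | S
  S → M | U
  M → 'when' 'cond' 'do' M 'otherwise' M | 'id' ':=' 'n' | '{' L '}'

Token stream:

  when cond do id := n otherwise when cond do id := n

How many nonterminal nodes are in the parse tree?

[S [U when cond do [M id := n] otherwise [U when cond do [S [M id := n]]]]]

6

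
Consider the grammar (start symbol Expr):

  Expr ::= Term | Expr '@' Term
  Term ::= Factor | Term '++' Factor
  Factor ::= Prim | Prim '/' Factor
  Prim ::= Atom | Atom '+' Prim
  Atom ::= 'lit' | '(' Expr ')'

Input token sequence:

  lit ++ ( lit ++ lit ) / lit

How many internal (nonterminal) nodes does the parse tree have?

21

[Expr [Term [Term [Factor [Prim [Atom lit]]]] ++ [Factor [Prim [Atom ( [Expr [Term [Term [Factor [Prim [Atom lit]]]] ++ [Factor [Prim [Atom lit]]]]] )]] / [Factor [Prim [Atom lit]]]]]]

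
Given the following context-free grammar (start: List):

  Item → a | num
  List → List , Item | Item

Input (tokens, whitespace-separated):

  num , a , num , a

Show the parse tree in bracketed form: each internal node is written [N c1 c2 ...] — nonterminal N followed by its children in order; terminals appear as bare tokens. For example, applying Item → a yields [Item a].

[List [List [List [List [Item num]] , [Item a]] , [Item num]] , [Item a]]

List
List , Item
List , Item , Item
List , Item , Item , Item
Item , Item , Item , Item
num , Item , Item , Item
num , a , Item , Item
num , a , num , Item
num , a , num , a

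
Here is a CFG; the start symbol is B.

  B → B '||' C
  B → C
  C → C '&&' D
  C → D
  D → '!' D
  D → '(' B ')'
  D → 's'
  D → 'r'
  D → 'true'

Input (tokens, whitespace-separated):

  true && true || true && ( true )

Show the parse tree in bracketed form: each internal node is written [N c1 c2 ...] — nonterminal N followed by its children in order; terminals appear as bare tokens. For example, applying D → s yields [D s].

[B [B [C [C [D true]] && [D true]]] || [C [C [D true]] && [D ( [B [C [D true]]] )]]]

B
B || C
C || C
C && D || C
D && D || C
true && D || C
true && true || C
true && true || C && D
true && true || D && D
true && true || true && D
true && true || true && ( B )
true && true || true && ( C )
true && true || true && ( D )
true && true || true && ( true )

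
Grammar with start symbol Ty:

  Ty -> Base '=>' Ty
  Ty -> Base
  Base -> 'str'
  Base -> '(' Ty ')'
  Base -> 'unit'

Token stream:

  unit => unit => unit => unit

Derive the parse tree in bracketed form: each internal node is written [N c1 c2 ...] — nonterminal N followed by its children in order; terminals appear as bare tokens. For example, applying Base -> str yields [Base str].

[Ty [Base unit] => [Ty [Base unit] => [Ty [Base unit] => [Ty [Base unit]]]]]

Ty
Base => Ty
unit => Ty
unit => Base => Ty
unit => unit => Ty
unit => unit => Base => Ty
unit => unit => unit => Ty
unit => unit => unit => Base
unit => unit => unit => unit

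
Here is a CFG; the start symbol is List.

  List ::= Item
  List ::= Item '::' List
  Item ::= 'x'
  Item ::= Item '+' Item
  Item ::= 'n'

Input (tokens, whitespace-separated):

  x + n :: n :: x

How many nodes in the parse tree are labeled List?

[List [Item [Item x] + [Item n]] :: [List [Item n] :: [List [Item x]]]]

3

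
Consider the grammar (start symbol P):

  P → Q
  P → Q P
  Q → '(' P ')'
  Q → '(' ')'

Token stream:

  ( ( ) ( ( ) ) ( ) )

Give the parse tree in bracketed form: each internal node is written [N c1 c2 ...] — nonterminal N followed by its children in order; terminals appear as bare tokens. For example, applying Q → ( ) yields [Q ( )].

[P [Q ( [P [Q ( )] [P [Q ( [P [Q ( )]] )] [P [Q ( )]]]] )]]

P
Q
( P )
( Q P )
( ( ) P )
( ( ) Q P )
( ( ) ( P ) P )
( ( ) ( Q ) P )
( ( ) ( ( ) ) P )
( ( ) ( ( ) ) Q )
( ( ) ( ( ) ) ( ) )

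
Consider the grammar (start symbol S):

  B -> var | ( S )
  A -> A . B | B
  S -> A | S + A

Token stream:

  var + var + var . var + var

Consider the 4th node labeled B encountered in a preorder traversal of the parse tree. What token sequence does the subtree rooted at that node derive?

var

[S [S [S [S [A [B var]]] + [A [B var]]] + [A [A [B var]] . [B var]]] + [A [B var]]]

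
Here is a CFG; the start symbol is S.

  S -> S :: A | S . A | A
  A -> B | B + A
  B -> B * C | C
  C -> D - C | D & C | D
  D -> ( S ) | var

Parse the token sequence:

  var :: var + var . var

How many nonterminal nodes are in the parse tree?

19

[S [S [S [A [B [C [D var]]]]] :: [A [B [C [D var]]] + [A [B [C [D var]]]]]] . [A [B [C [D var]]]]]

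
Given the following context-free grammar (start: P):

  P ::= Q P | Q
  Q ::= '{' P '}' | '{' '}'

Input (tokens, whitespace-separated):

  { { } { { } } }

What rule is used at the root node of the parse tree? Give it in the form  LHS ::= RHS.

[P [Q { [P [Q { }] [P [Q { [P [Q { }]] }]]] }]]

P ::= Q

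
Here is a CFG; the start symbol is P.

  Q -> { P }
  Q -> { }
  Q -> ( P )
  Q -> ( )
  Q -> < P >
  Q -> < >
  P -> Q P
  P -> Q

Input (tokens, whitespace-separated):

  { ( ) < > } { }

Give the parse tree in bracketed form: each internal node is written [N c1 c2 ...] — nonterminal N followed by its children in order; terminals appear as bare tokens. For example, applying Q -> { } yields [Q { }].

[P [Q { [P [Q ( )] [P [Q < >]]] }] [P [Q { }]]]

P
Q P
{ P } P
{ Q P } P
{ ( ) P } P
{ ( ) Q } P
{ ( ) < > } P
{ ( ) < > } Q
{ ( ) < > } { }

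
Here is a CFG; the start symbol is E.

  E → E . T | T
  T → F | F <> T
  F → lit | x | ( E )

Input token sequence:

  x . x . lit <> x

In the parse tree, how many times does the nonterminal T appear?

4

[E [E [E [T [F x]]] . [T [F x]]] . [T [F lit] <> [T [F x]]]]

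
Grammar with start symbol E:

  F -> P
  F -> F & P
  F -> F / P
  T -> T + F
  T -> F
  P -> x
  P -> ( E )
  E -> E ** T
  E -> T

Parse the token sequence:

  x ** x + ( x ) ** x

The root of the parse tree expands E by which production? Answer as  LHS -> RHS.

E -> E ** T

[E [E [E [T [F [P x]]]] ** [T [T [F [P x]]] + [F [P ( [E [T [F [P x]]]] )]]]] ** [T [F [P x]]]]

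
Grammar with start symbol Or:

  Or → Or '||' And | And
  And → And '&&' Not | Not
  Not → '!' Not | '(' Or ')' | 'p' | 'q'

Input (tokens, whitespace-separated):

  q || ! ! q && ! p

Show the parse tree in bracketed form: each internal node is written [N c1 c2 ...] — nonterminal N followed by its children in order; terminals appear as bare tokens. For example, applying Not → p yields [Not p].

[Or [Or [And [Not q]]] || [And [And [Not ! [Not ! [Not q]]]] && [Not ! [Not p]]]]

Or
Or || And
And || And
Not || And
q || And
q || And && Not
q || Not && Not
q || ! Not && Not
q || ! ! Not && Not
q || ! ! q && Not
q || ! ! q && ! Not
q || ! ! q && ! p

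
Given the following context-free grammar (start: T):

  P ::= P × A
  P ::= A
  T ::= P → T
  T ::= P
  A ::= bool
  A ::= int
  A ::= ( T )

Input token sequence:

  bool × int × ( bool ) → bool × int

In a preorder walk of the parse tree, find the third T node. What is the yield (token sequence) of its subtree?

[T [P [P [P [A bool]] × [A int]] × [A ( [T [P [A bool]]] )]] → [T [P [P [A bool]] × [A int]]]]

bool × int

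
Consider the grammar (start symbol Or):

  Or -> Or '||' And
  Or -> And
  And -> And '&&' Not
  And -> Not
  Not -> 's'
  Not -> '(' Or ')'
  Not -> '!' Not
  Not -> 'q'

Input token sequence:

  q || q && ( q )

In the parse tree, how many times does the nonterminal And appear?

4

[Or [Or [And [Not q]]] || [And [And [Not q]] && [Not ( [Or [And [Not q]]] )]]]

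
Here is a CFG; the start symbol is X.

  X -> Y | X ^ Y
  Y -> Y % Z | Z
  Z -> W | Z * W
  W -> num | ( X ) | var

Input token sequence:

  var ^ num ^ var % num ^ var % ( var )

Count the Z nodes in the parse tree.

7

[X [X [X [X [Y [Z [W var]]]] ^ [Y [Z [W num]]]] ^ [Y [Y [Z [W var]]] % [Z [W num]]]] ^ [Y [Y [Z [W var]]] % [Z [W ( [X [Y [Z [W var]]]] )]]]]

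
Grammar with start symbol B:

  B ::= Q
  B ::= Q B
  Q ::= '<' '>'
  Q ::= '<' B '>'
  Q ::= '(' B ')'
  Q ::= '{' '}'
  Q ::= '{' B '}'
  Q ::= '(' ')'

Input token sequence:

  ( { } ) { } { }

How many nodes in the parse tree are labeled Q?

[B [Q ( [B [Q { }]] )] [B [Q { }] [B [Q { }]]]]

4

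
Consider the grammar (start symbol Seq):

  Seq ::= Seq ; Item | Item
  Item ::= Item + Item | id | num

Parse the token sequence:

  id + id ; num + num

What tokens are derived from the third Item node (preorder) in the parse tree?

[Seq [Seq [Item [Item id] + [Item id]]] ; [Item [Item num] + [Item num]]]

id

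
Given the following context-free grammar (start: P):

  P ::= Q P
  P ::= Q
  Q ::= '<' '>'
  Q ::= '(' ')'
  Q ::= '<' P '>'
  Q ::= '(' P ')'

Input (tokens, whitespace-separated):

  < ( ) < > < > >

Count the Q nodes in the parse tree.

[P [Q < [P [Q ( )] [P [Q < >] [P [Q < >]]]] >]]

4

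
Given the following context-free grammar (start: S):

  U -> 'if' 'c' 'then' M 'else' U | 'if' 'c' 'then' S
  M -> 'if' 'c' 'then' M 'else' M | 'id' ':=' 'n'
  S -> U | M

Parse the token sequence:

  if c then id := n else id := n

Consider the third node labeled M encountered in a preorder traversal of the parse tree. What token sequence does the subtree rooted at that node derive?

[S [M if c then [M id := n] else [M id := n]]]

id := n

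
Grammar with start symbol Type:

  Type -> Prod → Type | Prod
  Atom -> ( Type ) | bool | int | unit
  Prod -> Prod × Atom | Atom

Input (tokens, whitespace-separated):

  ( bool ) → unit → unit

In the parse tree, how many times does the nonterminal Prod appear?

4

[Type [Prod [Atom ( [Type [Prod [Atom bool]]] )]] → [Type [Prod [Atom unit]] → [Type [Prod [Atom unit]]]]]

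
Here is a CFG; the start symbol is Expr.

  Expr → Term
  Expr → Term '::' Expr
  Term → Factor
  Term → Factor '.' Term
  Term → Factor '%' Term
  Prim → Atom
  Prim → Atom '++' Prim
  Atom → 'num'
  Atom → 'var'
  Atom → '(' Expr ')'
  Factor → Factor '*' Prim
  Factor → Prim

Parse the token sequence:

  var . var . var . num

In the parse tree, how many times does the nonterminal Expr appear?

1

[Expr [Term [Factor [Prim [Atom var]]] . [Term [Factor [Prim [Atom var]]] . [Term [Factor [Prim [Atom var]]] . [Term [Factor [Prim [Atom num]]]]]]]]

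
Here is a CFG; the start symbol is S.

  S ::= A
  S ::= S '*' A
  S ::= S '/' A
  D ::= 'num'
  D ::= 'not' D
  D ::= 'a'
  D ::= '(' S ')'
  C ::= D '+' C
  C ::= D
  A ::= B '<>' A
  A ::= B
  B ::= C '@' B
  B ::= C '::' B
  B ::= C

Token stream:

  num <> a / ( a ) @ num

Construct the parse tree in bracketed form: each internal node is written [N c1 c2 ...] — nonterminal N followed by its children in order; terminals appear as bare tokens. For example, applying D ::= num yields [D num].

S
S / A
A / A
B <> A / A
C <> A / A
D <> A / A
num <> A / A
num <> B / A
num <> C / A
num <> D / A
num <> a / A
num <> a / B
num <> a / C @ B
num <> a / D @ B
num <> a / ( S ) @ B
num <> a / ( A ) @ B
num <> a / ( B ) @ B
num <> a / ( C ) @ B
num <> a / ( D ) @ B
num <> a / ( a ) @ B
num <> a / ( a ) @ C
num <> a / ( a ) @ D
num <> a / ( a ) @ num

[S [S [A [B [C [D num]]] <> [A [B [C [D a]]]]]] / [A [B [C [D ( [S [A [B [C [D a]]]]] )]] @ [B [C [D num]]]]]]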